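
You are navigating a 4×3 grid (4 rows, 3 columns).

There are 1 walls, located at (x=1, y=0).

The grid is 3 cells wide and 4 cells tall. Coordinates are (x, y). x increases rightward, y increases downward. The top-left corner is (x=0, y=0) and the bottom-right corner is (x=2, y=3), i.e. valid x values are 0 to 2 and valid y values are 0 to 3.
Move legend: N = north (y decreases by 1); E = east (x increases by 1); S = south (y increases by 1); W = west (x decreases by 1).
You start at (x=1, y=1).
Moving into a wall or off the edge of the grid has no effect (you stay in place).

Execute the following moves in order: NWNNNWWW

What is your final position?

Start: (x=1, y=1)
  N (north): blocked, stay at (x=1, y=1)
  W (west): (x=1, y=1) -> (x=0, y=1)
  N (north): (x=0, y=1) -> (x=0, y=0)
  N (north): blocked, stay at (x=0, y=0)
  N (north): blocked, stay at (x=0, y=0)
  [×3]W (west): blocked, stay at (x=0, y=0)
Final: (x=0, y=0)

Answer: Final position: (x=0, y=0)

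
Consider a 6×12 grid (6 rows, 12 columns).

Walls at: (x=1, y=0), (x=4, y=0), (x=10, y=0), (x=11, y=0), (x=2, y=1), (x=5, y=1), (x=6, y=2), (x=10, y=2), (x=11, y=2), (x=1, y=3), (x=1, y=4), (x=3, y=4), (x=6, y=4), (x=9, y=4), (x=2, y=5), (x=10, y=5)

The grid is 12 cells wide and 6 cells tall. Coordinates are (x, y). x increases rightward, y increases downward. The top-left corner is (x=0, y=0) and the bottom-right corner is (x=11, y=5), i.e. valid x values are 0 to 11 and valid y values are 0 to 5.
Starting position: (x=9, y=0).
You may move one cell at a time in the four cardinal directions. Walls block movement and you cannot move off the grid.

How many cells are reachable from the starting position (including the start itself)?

BFS flood-fill from (x=9, y=0):
  Distance 0: (x=9, y=0)
  Distance 1: (x=8, y=0), (x=9, y=1)
  Distance 2: (x=7, y=0), (x=8, y=1), (x=10, y=1), (x=9, y=2)
  Distance 3: (x=6, y=0), (x=7, y=1), (x=11, y=1), (x=8, y=2), (x=9, y=3)
  Distance 4: (x=5, y=0), (x=6, y=1), (x=7, y=2), (x=8, y=3), (x=10, y=3)
  Distance 5: (x=7, y=3), (x=11, y=3), (x=8, y=4), (x=10, y=4)
  Distance 6: (x=6, y=3), (x=7, y=4), (x=11, y=4), (x=8, y=5)
  Distance 7: (x=5, y=3), (x=7, y=5), (x=9, y=5), (x=11, y=5)
  Distance 8: (x=5, y=2), (x=4, y=3), (x=5, y=4), (x=6, y=5)
  Distance 9: (x=4, y=2), (x=3, y=3), (x=4, y=4), (x=5, y=5)
  Distance 10: (x=4, y=1), (x=3, y=2), (x=2, y=3), (x=4, y=5)
  Distance 11: (x=3, y=1), (x=2, y=2), (x=2, y=4), (x=3, y=5)
  Distance 12: (x=3, y=0), (x=1, y=2)
  Distance 13: (x=2, y=0), (x=1, y=1), (x=0, y=2)
  Distance 14: (x=0, y=1), (x=0, y=3)
  Distance 15: (x=0, y=0), (x=0, y=4)
  Distance 16: (x=0, y=5)
  Distance 17: (x=1, y=5)
Total reachable: 56 (grid has 56 open cells total)

Answer: Reachable cells: 56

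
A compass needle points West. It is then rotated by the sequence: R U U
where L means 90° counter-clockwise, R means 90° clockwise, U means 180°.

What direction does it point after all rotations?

Answer: Final heading: North

Derivation:
Start: West
  R (right (90° clockwise)) -> North
  U (U-turn (180°)) -> South
  U (U-turn (180°)) -> North
Final: North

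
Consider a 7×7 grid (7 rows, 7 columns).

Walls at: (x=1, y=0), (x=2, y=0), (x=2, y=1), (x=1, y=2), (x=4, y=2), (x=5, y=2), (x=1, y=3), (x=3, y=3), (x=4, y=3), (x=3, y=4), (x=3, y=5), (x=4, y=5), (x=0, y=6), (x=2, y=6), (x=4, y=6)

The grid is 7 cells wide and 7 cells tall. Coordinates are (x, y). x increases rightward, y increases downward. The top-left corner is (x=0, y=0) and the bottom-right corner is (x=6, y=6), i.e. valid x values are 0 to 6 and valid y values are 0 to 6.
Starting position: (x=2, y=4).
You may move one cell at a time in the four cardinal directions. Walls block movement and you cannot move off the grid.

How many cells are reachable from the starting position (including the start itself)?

BFS flood-fill from (x=2, y=4):
  Distance 0: (x=2, y=4)
  Distance 1: (x=2, y=3), (x=1, y=4), (x=2, y=5)
  Distance 2: (x=2, y=2), (x=0, y=4), (x=1, y=5)
  Distance 3: (x=3, y=2), (x=0, y=3), (x=0, y=5), (x=1, y=6)
  Distance 4: (x=3, y=1), (x=0, y=2)
  Distance 5: (x=3, y=0), (x=0, y=1), (x=4, y=1)
  Distance 6: (x=0, y=0), (x=4, y=0), (x=1, y=1), (x=5, y=1)
  Distance 7: (x=5, y=0), (x=6, y=1)
  Distance 8: (x=6, y=0), (x=6, y=2)
  Distance 9: (x=6, y=3)
  Distance 10: (x=5, y=3), (x=6, y=4)
  Distance 11: (x=5, y=4), (x=6, y=5)
  Distance 12: (x=4, y=4), (x=5, y=5), (x=6, y=6)
  Distance 13: (x=5, y=6)
Total reachable: 33 (grid has 34 open cells total)

Answer: Reachable cells: 33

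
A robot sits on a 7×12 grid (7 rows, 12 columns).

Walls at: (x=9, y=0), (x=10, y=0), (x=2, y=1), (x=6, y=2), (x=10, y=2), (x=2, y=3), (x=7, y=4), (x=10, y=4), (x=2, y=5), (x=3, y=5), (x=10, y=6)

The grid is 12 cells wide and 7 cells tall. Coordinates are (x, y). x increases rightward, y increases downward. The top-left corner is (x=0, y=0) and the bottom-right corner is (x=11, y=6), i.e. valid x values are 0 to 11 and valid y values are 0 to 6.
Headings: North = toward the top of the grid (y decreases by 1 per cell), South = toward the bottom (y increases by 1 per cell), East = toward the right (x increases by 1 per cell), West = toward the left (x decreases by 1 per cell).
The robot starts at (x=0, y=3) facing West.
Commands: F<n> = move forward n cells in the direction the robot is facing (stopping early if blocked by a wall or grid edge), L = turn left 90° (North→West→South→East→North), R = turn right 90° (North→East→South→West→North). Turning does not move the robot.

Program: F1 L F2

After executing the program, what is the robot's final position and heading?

Answer: Final position: (x=0, y=5), facing South

Derivation:
Start: (x=0, y=3), facing West
  F1: move forward 0/1 (blocked), now at (x=0, y=3)
  L: turn left, now facing South
  F2: move forward 2, now at (x=0, y=5)
Final: (x=0, y=5), facing South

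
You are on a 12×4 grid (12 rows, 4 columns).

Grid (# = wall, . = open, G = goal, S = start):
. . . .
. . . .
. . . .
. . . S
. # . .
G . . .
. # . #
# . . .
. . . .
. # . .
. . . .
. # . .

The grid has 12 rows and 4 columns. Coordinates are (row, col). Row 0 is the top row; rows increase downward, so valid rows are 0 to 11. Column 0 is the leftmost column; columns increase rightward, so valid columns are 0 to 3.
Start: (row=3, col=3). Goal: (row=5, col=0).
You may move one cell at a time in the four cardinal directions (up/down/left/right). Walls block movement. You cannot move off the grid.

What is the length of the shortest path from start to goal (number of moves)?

BFS from (row=3, col=3) until reaching (row=5, col=0):
  Distance 0: (row=3, col=3)
  Distance 1: (row=2, col=3), (row=3, col=2), (row=4, col=3)
  Distance 2: (row=1, col=3), (row=2, col=2), (row=3, col=1), (row=4, col=2), (row=5, col=3)
  Distance 3: (row=0, col=3), (row=1, col=2), (row=2, col=1), (row=3, col=0), (row=5, col=2)
  Distance 4: (row=0, col=2), (row=1, col=1), (row=2, col=0), (row=4, col=0), (row=5, col=1), (row=6, col=2)
  Distance 5: (row=0, col=1), (row=1, col=0), (row=5, col=0), (row=7, col=2)  <- goal reached here
One shortest path (5 moves): (row=3, col=3) -> (row=3, col=2) -> (row=3, col=1) -> (row=3, col=0) -> (row=4, col=0) -> (row=5, col=0)

Answer: Shortest path length: 5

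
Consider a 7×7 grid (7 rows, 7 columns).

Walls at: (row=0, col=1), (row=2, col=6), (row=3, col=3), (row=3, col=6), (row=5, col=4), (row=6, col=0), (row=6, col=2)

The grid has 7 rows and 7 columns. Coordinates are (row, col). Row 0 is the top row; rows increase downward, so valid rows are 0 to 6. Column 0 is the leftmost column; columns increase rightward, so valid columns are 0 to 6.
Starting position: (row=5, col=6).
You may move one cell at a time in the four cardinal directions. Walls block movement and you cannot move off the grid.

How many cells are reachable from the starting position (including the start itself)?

BFS flood-fill from (row=5, col=6):
  Distance 0: (row=5, col=6)
  Distance 1: (row=4, col=6), (row=5, col=5), (row=6, col=6)
  Distance 2: (row=4, col=5), (row=6, col=5)
  Distance 3: (row=3, col=5), (row=4, col=4), (row=6, col=4)
  Distance 4: (row=2, col=5), (row=3, col=4), (row=4, col=3), (row=6, col=3)
  Distance 5: (row=1, col=5), (row=2, col=4), (row=4, col=2), (row=5, col=3)
  Distance 6: (row=0, col=5), (row=1, col=4), (row=1, col=6), (row=2, col=3), (row=3, col=2), (row=4, col=1), (row=5, col=2)
  Distance 7: (row=0, col=4), (row=0, col=6), (row=1, col=3), (row=2, col=2), (row=3, col=1), (row=4, col=0), (row=5, col=1)
  Distance 8: (row=0, col=3), (row=1, col=2), (row=2, col=1), (row=3, col=0), (row=5, col=0), (row=6, col=1)
  Distance 9: (row=0, col=2), (row=1, col=1), (row=2, col=0)
  Distance 10: (row=1, col=0)
  Distance 11: (row=0, col=0)
Total reachable: 42 (grid has 42 open cells total)

Answer: Reachable cells: 42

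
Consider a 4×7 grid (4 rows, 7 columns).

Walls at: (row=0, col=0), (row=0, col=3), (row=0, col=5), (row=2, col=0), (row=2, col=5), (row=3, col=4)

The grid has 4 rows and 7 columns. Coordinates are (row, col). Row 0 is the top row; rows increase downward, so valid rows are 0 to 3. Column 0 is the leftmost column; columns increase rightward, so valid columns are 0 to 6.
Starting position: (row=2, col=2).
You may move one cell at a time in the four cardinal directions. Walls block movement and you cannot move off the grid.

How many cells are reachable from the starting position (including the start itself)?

Answer: Reachable cells: 22

Derivation:
BFS flood-fill from (row=2, col=2):
  Distance 0: (row=2, col=2)
  Distance 1: (row=1, col=2), (row=2, col=1), (row=2, col=3), (row=3, col=2)
  Distance 2: (row=0, col=2), (row=1, col=1), (row=1, col=3), (row=2, col=4), (row=3, col=1), (row=3, col=3)
  Distance 3: (row=0, col=1), (row=1, col=0), (row=1, col=4), (row=3, col=0)
  Distance 4: (row=0, col=4), (row=1, col=5)
  Distance 5: (row=1, col=6)
  Distance 6: (row=0, col=6), (row=2, col=6)
  Distance 7: (row=3, col=6)
  Distance 8: (row=3, col=5)
Total reachable: 22 (grid has 22 open cells total)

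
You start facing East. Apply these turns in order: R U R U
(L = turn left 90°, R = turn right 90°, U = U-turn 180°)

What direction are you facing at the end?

Answer: Final heading: West

Derivation:
Start: East
  R (right (90° clockwise)) -> South
  U (U-turn (180°)) -> North
  R (right (90° clockwise)) -> East
  U (U-turn (180°)) -> West
Final: West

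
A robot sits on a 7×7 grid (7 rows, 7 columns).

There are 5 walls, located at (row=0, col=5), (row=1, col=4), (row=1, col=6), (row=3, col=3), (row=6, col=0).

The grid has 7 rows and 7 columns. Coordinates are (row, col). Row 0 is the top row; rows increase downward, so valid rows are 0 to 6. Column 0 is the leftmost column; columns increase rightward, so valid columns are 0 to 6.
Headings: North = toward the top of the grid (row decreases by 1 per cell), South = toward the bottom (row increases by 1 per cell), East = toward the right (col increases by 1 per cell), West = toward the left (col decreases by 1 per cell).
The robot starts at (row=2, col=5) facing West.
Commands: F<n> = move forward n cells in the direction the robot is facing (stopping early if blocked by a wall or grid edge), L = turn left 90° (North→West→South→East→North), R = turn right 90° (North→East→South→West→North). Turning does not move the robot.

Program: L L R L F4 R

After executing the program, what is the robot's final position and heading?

Start: (row=2, col=5), facing West
  L: turn left, now facing South
  L: turn left, now facing East
  R: turn right, now facing South
  L: turn left, now facing East
  F4: move forward 1/4 (blocked), now at (row=2, col=6)
  R: turn right, now facing South
Final: (row=2, col=6), facing South

Answer: Final position: (row=2, col=6), facing South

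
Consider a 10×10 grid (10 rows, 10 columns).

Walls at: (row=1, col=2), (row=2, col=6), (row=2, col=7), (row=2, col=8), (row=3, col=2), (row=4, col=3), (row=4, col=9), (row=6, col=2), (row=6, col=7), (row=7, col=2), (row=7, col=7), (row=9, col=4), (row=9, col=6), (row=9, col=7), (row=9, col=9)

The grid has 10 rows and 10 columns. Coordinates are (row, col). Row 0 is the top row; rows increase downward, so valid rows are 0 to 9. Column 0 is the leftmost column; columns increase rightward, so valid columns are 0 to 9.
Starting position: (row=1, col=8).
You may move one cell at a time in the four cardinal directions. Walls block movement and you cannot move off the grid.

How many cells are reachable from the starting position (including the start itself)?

BFS flood-fill from (row=1, col=8):
  Distance 0: (row=1, col=8)
  Distance 1: (row=0, col=8), (row=1, col=7), (row=1, col=9)
  Distance 2: (row=0, col=7), (row=0, col=9), (row=1, col=6), (row=2, col=9)
  Distance 3: (row=0, col=6), (row=1, col=5), (row=3, col=9)
  Distance 4: (row=0, col=5), (row=1, col=4), (row=2, col=5), (row=3, col=8)
  Distance 5: (row=0, col=4), (row=1, col=3), (row=2, col=4), (row=3, col=5), (row=3, col=7), (row=4, col=8)
  Distance 6: (row=0, col=3), (row=2, col=3), (row=3, col=4), (row=3, col=6), (row=4, col=5), (row=4, col=7), (row=5, col=8)
  Distance 7: (row=0, col=2), (row=2, col=2), (row=3, col=3), (row=4, col=4), (row=4, col=6), (row=5, col=5), (row=5, col=7), (row=5, col=9), (row=6, col=8)
  Distance 8: (row=0, col=1), (row=2, col=1), (row=5, col=4), (row=5, col=6), (row=6, col=5), (row=6, col=9), (row=7, col=8)
  Distance 9: (row=0, col=0), (row=1, col=1), (row=2, col=0), (row=3, col=1), (row=5, col=3), (row=6, col=4), (row=6, col=6), (row=7, col=5), (row=7, col=9), (row=8, col=8)
  Distance 10: (row=1, col=0), (row=3, col=0), (row=4, col=1), (row=5, col=2), (row=6, col=3), (row=7, col=4), (row=7, col=6), (row=8, col=5), (row=8, col=7), (row=8, col=9), (row=9, col=8)
  Distance 11: (row=4, col=0), (row=4, col=2), (row=5, col=1), (row=7, col=3), (row=8, col=4), (row=8, col=6), (row=9, col=5)
  Distance 12: (row=5, col=0), (row=6, col=1), (row=8, col=3)
  Distance 13: (row=6, col=0), (row=7, col=1), (row=8, col=2), (row=9, col=3)
  Distance 14: (row=7, col=0), (row=8, col=1), (row=9, col=2)
  Distance 15: (row=8, col=0), (row=9, col=1)
  Distance 16: (row=9, col=0)
Total reachable: 85 (grid has 85 open cells total)

Answer: Reachable cells: 85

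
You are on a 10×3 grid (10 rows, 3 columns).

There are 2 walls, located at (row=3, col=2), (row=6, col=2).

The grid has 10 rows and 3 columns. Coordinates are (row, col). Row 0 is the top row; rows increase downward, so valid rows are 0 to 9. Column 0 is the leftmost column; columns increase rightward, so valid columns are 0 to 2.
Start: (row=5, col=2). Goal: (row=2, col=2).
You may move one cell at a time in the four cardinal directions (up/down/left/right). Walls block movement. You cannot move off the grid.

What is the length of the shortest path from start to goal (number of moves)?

BFS from (row=5, col=2) until reaching (row=2, col=2):
  Distance 0: (row=5, col=2)
  Distance 1: (row=4, col=2), (row=5, col=1)
  Distance 2: (row=4, col=1), (row=5, col=0), (row=6, col=1)
  Distance 3: (row=3, col=1), (row=4, col=0), (row=6, col=0), (row=7, col=1)
  Distance 4: (row=2, col=1), (row=3, col=0), (row=7, col=0), (row=7, col=2), (row=8, col=1)
  Distance 5: (row=1, col=1), (row=2, col=0), (row=2, col=2), (row=8, col=0), (row=8, col=2), (row=9, col=1)  <- goal reached here
One shortest path (5 moves): (row=5, col=2) -> (row=5, col=1) -> (row=4, col=1) -> (row=3, col=1) -> (row=2, col=1) -> (row=2, col=2)

Answer: Shortest path length: 5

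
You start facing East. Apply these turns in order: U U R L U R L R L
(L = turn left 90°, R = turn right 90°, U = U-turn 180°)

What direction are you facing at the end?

Answer: Final heading: West

Derivation:
Start: East
  U (U-turn (180°)) -> West
  U (U-turn (180°)) -> East
  R (right (90° clockwise)) -> South
  L (left (90° counter-clockwise)) -> East
  U (U-turn (180°)) -> West
  R (right (90° clockwise)) -> North
  L (left (90° counter-clockwise)) -> West
  R (right (90° clockwise)) -> North
  L (left (90° counter-clockwise)) -> West
Final: West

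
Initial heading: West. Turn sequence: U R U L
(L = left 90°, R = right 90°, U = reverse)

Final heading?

Start: West
  U (U-turn (180°)) -> East
  R (right (90° clockwise)) -> South
  U (U-turn (180°)) -> North
  L (left (90° counter-clockwise)) -> West
Final: West

Answer: Final heading: West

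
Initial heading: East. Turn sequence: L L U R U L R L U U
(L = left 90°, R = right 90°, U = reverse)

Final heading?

Start: East
  L (left (90° counter-clockwise)) -> North
  L (left (90° counter-clockwise)) -> West
  U (U-turn (180°)) -> East
  R (right (90° clockwise)) -> South
  U (U-turn (180°)) -> North
  L (left (90° counter-clockwise)) -> West
  R (right (90° clockwise)) -> North
  L (left (90° counter-clockwise)) -> West
  U (U-turn (180°)) -> East
  U (U-turn (180°)) -> West
Final: West

Answer: Final heading: West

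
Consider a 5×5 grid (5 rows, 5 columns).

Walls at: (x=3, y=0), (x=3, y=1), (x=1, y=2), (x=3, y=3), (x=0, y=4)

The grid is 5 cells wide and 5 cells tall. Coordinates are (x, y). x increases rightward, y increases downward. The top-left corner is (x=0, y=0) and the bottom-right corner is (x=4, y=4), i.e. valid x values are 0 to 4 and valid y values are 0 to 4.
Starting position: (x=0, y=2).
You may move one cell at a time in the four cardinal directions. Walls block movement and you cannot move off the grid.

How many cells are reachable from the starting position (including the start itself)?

BFS flood-fill from (x=0, y=2):
  Distance 0: (x=0, y=2)
  Distance 1: (x=0, y=1), (x=0, y=3)
  Distance 2: (x=0, y=0), (x=1, y=1), (x=1, y=3)
  Distance 3: (x=1, y=0), (x=2, y=1), (x=2, y=3), (x=1, y=4)
  Distance 4: (x=2, y=0), (x=2, y=2), (x=2, y=4)
  Distance 5: (x=3, y=2), (x=3, y=4)
  Distance 6: (x=4, y=2), (x=4, y=4)
  Distance 7: (x=4, y=1), (x=4, y=3)
  Distance 8: (x=4, y=0)
Total reachable: 20 (grid has 20 open cells total)

Answer: Reachable cells: 20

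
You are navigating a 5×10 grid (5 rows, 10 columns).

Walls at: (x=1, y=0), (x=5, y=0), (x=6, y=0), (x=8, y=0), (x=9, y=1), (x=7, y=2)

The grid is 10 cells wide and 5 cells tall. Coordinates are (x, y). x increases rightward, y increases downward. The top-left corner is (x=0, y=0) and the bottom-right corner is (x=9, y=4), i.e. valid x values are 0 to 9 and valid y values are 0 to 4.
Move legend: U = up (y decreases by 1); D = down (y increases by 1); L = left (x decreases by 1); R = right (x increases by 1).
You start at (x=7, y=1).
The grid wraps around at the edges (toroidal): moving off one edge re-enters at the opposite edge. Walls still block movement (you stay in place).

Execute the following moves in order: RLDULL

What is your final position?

Start: (x=7, y=1)
  R (right): (x=7, y=1) -> (x=8, y=1)
  L (left): (x=8, y=1) -> (x=7, y=1)
  D (down): blocked, stay at (x=7, y=1)
  U (up): (x=7, y=1) -> (x=7, y=0)
  L (left): blocked, stay at (x=7, y=0)
  L (left): blocked, stay at (x=7, y=0)
Final: (x=7, y=0)

Answer: Final position: (x=7, y=0)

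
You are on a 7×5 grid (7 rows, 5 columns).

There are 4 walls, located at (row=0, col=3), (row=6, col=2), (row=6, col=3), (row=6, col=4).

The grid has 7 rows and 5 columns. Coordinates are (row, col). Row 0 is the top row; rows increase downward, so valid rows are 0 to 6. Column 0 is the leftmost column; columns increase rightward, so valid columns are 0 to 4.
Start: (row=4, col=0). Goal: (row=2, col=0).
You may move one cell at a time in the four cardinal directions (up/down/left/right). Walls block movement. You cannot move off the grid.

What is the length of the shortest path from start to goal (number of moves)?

BFS from (row=4, col=0) until reaching (row=2, col=0):
  Distance 0: (row=4, col=0)
  Distance 1: (row=3, col=0), (row=4, col=1), (row=5, col=0)
  Distance 2: (row=2, col=0), (row=3, col=1), (row=4, col=2), (row=5, col=1), (row=6, col=0)  <- goal reached here
One shortest path (2 moves): (row=4, col=0) -> (row=3, col=0) -> (row=2, col=0)

Answer: Shortest path length: 2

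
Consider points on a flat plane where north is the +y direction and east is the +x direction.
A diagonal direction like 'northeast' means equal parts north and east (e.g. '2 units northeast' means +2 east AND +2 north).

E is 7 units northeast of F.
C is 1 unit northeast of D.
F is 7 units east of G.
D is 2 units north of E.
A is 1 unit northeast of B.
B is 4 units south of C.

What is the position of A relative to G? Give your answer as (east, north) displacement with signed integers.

Place G at the origin (east=0, north=0).
  F is 7 units east of G: delta (east=+7, north=+0); F at (east=7, north=0).
  E is 7 units northeast of F: delta (east=+7, north=+7); E at (east=14, north=7).
  D is 2 units north of E: delta (east=+0, north=+2); D at (east=14, north=9).
  C is 1 unit northeast of D: delta (east=+1, north=+1); C at (east=15, north=10).
  B is 4 units south of C: delta (east=+0, north=-4); B at (east=15, north=6).
  A is 1 unit northeast of B: delta (east=+1, north=+1); A at (east=16, north=7).
Therefore A relative to G: (east=16, north=7).

Answer: A is at (east=16, north=7) relative to G.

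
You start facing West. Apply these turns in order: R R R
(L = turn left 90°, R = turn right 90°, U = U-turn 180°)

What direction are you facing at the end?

Answer: Final heading: South

Derivation:
Start: West
  R (right (90° clockwise)) -> North
  R (right (90° clockwise)) -> East
  R (right (90° clockwise)) -> South
Final: South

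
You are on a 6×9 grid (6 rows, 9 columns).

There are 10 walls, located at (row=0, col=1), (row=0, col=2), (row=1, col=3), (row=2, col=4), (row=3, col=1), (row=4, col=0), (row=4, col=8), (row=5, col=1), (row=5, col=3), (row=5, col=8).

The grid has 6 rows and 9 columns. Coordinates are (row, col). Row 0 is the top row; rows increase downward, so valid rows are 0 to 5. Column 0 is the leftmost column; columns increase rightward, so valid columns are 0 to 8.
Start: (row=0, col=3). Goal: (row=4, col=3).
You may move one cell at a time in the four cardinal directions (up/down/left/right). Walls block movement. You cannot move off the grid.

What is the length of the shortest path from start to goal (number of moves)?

BFS from (row=0, col=3) until reaching (row=4, col=3):
  Distance 0: (row=0, col=3)
  Distance 1: (row=0, col=4)
  Distance 2: (row=0, col=5), (row=1, col=4)
  Distance 3: (row=0, col=6), (row=1, col=5)
  Distance 4: (row=0, col=7), (row=1, col=6), (row=2, col=5)
  Distance 5: (row=0, col=8), (row=1, col=7), (row=2, col=6), (row=3, col=5)
  Distance 6: (row=1, col=8), (row=2, col=7), (row=3, col=4), (row=3, col=6), (row=4, col=5)
  Distance 7: (row=2, col=8), (row=3, col=3), (row=3, col=7), (row=4, col=4), (row=4, col=6), (row=5, col=5)
  Distance 8: (row=2, col=3), (row=3, col=2), (row=3, col=8), (row=4, col=3), (row=4, col=7), (row=5, col=4), (row=5, col=6)  <- goal reached here
One shortest path (8 moves): (row=0, col=3) -> (row=0, col=4) -> (row=0, col=5) -> (row=1, col=5) -> (row=2, col=5) -> (row=3, col=5) -> (row=3, col=4) -> (row=3, col=3) -> (row=4, col=3)

Answer: Shortest path length: 8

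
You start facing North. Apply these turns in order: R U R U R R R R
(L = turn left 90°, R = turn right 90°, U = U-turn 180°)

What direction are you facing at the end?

Start: North
  R (right (90° clockwise)) -> East
  U (U-turn (180°)) -> West
  R (right (90° clockwise)) -> North
  U (U-turn (180°)) -> South
  R (right (90° clockwise)) -> West
  R (right (90° clockwise)) -> North
  R (right (90° clockwise)) -> East
  R (right (90° clockwise)) -> South
Final: South

Answer: Final heading: South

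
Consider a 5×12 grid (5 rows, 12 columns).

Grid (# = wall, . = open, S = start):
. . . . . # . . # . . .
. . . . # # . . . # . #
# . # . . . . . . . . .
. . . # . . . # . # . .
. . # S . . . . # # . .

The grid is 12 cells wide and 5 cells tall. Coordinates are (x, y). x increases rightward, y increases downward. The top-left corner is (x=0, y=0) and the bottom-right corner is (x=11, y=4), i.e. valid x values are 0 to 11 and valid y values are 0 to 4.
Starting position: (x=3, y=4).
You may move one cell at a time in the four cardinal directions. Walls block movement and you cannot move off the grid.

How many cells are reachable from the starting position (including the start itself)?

BFS flood-fill from (x=3, y=4):
  Distance 0: (x=3, y=4)
  Distance 1: (x=4, y=4)
  Distance 2: (x=4, y=3), (x=5, y=4)
  Distance 3: (x=4, y=2), (x=5, y=3), (x=6, y=4)
  Distance 4: (x=3, y=2), (x=5, y=2), (x=6, y=3), (x=7, y=4)
  Distance 5: (x=3, y=1), (x=6, y=2)
  Distance 6: (x=3, y=0), (x=2, y=1), (x=6, y=1), (x=7, y=2)
  Distance 7: (x=2, y=0), (x=4, y=0), (x=6, y=0), (x=1, y=1), (x=7, y=1), (x=8, y=2)
  Distance 8: (x=1, y=0), (x=7, y=0), (x=0, y=1), (x=8, y=1), (x=1, y=2), (x=9, y=2), (x=8, y=3)
  Distance 9: (x=0, y=0), (x=10, y=2), (x=1, y=3)
  Distance 10: (x=10, y=1), (x=11, y=2), (x=0, y=3), (x=2, y=3), (x=10, y=3), (x=1, y=4)
  Distance 11: (x=10, y=0), (x=11, y=3), (x=0, y=4), (x=10, y=4)
  Distance 12: (x=9, y=0), (x=11, y=0), (x=11, y=4)
Total reachable: 46 (grid has 46 open cells total)

Answer: Reachable cells: 46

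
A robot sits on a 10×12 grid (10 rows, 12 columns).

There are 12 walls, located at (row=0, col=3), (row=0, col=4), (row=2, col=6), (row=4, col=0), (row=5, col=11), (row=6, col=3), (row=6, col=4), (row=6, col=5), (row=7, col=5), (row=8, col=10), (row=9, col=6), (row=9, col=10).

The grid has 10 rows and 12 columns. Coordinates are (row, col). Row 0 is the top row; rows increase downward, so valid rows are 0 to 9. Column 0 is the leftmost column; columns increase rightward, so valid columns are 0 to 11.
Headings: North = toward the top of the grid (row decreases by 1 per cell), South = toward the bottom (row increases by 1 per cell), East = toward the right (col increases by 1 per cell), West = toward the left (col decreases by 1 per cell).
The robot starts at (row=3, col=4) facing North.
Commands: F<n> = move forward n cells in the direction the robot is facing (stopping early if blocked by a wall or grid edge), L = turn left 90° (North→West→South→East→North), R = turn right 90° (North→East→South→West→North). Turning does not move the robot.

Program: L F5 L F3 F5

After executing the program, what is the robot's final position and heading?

Answer: Final position: (row=3, col=0), facing South

Derivation:
Start: (row=3, col=4), facing North
  L: turn left, now facing West
  F5: move forward 4/5 (blocked), now at (row=3, col=0)
  L: turn left, now facing South
  F3: move forward 0/3 (blocked), now at (row=3, col=0)
  F5: move forward 0/5 (blocked), now at (row=3, col=0)
Final: (row=3, col=0), facing South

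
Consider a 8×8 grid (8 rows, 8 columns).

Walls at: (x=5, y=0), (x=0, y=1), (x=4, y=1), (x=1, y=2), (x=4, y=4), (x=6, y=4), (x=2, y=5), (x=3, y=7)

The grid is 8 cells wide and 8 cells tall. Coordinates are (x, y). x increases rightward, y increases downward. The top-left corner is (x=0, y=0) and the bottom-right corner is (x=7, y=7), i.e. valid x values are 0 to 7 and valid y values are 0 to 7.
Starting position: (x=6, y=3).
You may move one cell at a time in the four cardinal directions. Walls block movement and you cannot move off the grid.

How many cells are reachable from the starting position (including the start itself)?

Answer: Reachable cells: 56

Derivation:
BFS flood-fill from (x=6, y=3):
  Distance 0: (x=6, y=3)
  Distance 1: (x=6, y=2), (x=5, y=3), (x=7, y=3)
  Distance 2: (x=6, y=1), (x=5, y=2), (x=7, y=2), (x=4, y=3), (x=5, y=4), (x=7, y=4)
  Distance 3: (x=6, y=0), (x=5, y=1), (x=7, y=1), (x=4, y=2), (x=3, y=3), (x=5, y=5), (x=7, y=5)
  Distance 4: (x=7, y=0), (x=3, y=2), (x=2, y=3), (x=3, y=4), (x=4, y=5), (x=6, y=5), (x=5, y=6), (x=7, y=6)
  Distance 5: (x=3, y=1), (x=2, y=2), (x=1, y=3), (x=2, y=4), (x=3, y=5), (x=4, y=6), (x=6, y=6), (x=5, y=7), (x=7, y=7)
  Distance 6: (x=3, y=0), (x=2, y=1), (x=0, y=3), (x=1, y=4), (x=3, y=6), (x=4, y=7), (x=6, y=7)
  Distance 7: (x=2, y=0), (x=4, y=0), (x=1, y=1), (x=0, y=2), (x=0, y=4), (x=1, y=5), (x=2, y=6)
  Distance 8: (x=1, y=0), (x=0, y=5), (x=1, y=6), (x=2, y=7)
  Distance 9: (x=0, y=0), (x=0, y=6), (x=1, y=7)
  Distance 10: (x=0, y=7)
Total reachable: 56 (grid has 56 open cells total)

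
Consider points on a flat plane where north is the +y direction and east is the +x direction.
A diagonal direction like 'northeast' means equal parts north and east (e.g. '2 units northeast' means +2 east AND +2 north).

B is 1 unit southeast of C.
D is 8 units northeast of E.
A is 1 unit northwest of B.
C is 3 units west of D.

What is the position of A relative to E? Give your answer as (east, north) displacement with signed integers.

Answer: A is at (east=5, north=8) relative to E.

Derivation:
Place E at the origin (east=0, north=0).
  D is 8 units northeast of E: delta (east=+8, north=+8); D at (east=8, north=8).
  C is 3 units west of D: delta (east=-3, north=+0); C at (east=5, north=8).
  B is 1 unit southeast of C: delta (east=+1, north=-1); B at (east=6, north=7).
  A is 1 unit northwest of B: delta (east=-1, north=+1); A at (east=5, north=8).
Therefore A relative to E: (east=5, north=8).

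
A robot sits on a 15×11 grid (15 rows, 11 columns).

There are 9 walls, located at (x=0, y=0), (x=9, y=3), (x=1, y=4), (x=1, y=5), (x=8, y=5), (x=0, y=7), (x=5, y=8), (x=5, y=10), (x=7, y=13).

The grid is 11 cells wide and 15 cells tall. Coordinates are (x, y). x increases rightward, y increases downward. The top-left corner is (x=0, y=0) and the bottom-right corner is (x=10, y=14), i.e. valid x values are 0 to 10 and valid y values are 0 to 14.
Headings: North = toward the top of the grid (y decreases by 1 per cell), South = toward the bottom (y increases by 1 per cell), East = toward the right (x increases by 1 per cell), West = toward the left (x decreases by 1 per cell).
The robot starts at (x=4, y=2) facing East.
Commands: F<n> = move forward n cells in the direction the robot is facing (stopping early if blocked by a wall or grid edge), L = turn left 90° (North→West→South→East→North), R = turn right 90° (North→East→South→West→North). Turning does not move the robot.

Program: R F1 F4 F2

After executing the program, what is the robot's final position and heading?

Start: (x=4, y=2), facing East
  R: turn right, now facing South
  F1: move forward 1, now at (x=4, y=3)
  F4: move forward 4, now at (x=4, y=7)
  F2: move forward 2, now at (x=4, y=9)
Final: (x=4, y=9), facing South

Answer: Final position: (x=4, y=9), facing South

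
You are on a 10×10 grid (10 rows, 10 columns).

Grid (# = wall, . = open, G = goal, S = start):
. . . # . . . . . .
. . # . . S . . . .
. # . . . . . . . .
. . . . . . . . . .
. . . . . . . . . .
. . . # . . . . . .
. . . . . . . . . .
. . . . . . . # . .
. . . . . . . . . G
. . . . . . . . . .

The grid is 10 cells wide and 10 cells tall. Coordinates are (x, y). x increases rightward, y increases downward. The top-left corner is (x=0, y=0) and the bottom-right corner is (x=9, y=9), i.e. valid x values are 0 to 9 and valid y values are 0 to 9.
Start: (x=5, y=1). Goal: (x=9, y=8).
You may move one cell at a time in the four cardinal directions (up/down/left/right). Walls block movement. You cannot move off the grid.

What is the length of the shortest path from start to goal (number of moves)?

Answer: Shortest path length: 11

Derivation:
BFS from (x=5, y=1) until reaching (x=9, y=8):
  Distance 0: (x=5, y=1)
  Distance 1: (x=5, y=0), (x=4, y=1), (x=6, y=1), (x=5, y=2)
  Distance 2: (x=4, y=0), (x=6, y=0), (x=3, y=1), (x=7, y=1), (x=4, y=2), (x=6, y=2), (x=5, y=3)
  Distance 3: (x=7, y=0), (x=8, y=1), (x=3, y=2), (x=7, y=2), (x=4, y=3), (x=6, y=3), (x=5, y=4)
  Distance 4: (x=8, y=0), (x=9, y=1), (x=2, y=2), (x=8, y=2), (x=3, y=3), (x=7, y=3), (x=4, y=4), (x=6, y=4), (x=5, y=5)
  Distance 5: (x=9, y=0), (x=9, y=2), (x=2, y=3), (x=8, y=3), (x=3, y=4), (x=7, y=4), (x=4, y=5), (x=6, y=5), (x=5, y=6)
  Distance 6: (x=1, y=3), (x=9, y=3), (x=2, y=4), (x=8, y=4), (x=7, y=5), (x=4, y=6), (x=6, y=6), (x=5, y=7)
  Distance 7: (x=0, y=3), (x=1, y=4), (x=9, y=4), (x=2, y=5), (x=8, y=5), (x=3, y=6), (x=7, y=6), (x=4, y=7), (x=6, y=7), (x=5, y=8)
  Distance 8: (x=0, y=2), (x=0, y=4), (x=1, y=5), (x=9, y=5), (x=2, y=6), (x=8, y=6), (x=3, y=7), (x=4, y=8), (x=6, y=8), (x=5, y=9)
  Distance 9: (x=0, y=1), (x=0, y=5), (x=1, y=6), (x=9, y=6), (x=2, y=7), (x=8, y=7), (x=3, y=8), (x=7, y=8), (x=4, y=9), (x=6, y=9)
  Distance 10: (x=0, y=0), (x=1, y=1), (x=0, y=6), (x=1, y=7), (x=9, y=7), (x=2, y=8), (x=8, y=8), (x=3, y=9), (x=7, y=9)
  Distance 11: (x=1, y=0), (x=0, y=7), (x=1, y=8), (x=9, y=8), (x=2, y=9), (x=8, y=9)  <- goal reached here
One shortest path (11 moves): (x=5, y=1) -> (x=6, y=1) -> (x=7, y=1) -> (x=8, y=1) -> (x=9, y=1) -> (x=9, y=2) -> (x=9, y=3) -> (x=9, y=4) -> (x=9, y=5) -> (x=9, y=6) -> (x=9, y=7) -> (x=9, y=8)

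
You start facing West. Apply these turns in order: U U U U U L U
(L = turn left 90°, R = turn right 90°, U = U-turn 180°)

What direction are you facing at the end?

Start: West
  U (U-turn (180°)) -> East
  U (U-turn (180°)) -> West
  U (U-turn (180°)) -> East
  U (U-turn (180°)) -> West
  U (U-turn (180°)) -> East
  L (left (90° counter-clockwise)) -> North
  U (U-turn (180°)) -> South
Final: South

Answer: Final heading: South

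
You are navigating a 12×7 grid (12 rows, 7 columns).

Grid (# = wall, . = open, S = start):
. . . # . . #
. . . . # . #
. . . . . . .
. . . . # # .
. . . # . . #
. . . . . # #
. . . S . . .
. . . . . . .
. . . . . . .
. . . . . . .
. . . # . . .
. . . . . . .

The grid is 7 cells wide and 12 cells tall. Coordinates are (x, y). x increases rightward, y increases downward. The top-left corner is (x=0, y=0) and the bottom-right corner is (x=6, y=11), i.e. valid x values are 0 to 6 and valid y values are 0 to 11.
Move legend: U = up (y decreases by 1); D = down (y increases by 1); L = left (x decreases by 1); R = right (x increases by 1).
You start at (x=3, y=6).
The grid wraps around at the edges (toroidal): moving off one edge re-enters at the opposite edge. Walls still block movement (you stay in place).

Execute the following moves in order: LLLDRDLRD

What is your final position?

Answer: Final position: (x=1, y=9)

Derivation:
Start: (x=3, y=6)
  L (left): (x=3, y=6) -> (x=2, y=6)
  L (left): (x=2, y=6) -> (x=1, y=6)
  L (left): (x=1, y=6) -> (x=0, y=6)
  D (down): (x=0, y=6) -> (x=0, y=7)
  R (right): (x=0, y=7) -> (x=1, y=7)
  D (down): (x=1, y=7) -> (x=1, y=8)
  L (left): (x=1, y=8) -> (x=0, y=8)
  R (right): (x=0, y=8) -> (x=1, y=8)
  D (down): (x=1, y=8) -> (x=1, y=9)
Final: (x=1, y=9)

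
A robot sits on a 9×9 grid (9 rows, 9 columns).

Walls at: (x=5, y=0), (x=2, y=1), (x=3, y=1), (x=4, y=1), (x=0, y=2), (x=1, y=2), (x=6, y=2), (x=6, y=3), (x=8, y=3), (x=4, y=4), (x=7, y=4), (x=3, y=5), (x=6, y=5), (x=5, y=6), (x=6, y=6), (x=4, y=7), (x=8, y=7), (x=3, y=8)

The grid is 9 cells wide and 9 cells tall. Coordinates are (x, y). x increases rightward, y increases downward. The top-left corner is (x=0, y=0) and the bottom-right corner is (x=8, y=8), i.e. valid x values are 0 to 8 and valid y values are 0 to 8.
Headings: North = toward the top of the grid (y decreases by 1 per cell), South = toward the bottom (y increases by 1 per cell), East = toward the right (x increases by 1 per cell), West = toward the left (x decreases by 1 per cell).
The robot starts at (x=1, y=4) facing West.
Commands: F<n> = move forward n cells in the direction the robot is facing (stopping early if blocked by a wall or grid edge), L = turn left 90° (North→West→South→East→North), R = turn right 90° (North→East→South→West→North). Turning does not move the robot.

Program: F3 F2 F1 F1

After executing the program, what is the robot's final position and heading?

Start: (x=1, y=4), facing West
  F3: move forward 1/3 (blocked), now at (x=0, y=4)
  F2: move forward 0/2 (blocked), now at (x=0, y=4)
  F1: move forward 0/1 (blocked), now at (x=0, y=4)
  F1: move forward 0/1 (blocked), now at (x=0, y=4)
Final: (x=0, y=4), facing West

Answer: Final position: (x=0, y=4), facing West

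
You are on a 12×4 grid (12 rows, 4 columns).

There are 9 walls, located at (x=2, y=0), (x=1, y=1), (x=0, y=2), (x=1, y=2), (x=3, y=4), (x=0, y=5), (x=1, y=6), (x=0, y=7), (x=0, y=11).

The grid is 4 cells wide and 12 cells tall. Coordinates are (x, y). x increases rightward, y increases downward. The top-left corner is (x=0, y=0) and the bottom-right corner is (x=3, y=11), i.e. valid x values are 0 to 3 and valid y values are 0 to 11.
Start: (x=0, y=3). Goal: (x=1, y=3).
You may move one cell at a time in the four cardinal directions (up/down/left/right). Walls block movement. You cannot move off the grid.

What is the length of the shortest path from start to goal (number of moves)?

BFS from (x=0, y=3) until reaching (x=1, y=3):
  Distance 0: (x=0, y=3)
  Distance 1: (x=1, y=3), (x=0, y=4)  <- goal reached here
One shortest path (1 moves): (x=0, y=3) -> (x=1, y=3)

Answer: Shortest path length: 1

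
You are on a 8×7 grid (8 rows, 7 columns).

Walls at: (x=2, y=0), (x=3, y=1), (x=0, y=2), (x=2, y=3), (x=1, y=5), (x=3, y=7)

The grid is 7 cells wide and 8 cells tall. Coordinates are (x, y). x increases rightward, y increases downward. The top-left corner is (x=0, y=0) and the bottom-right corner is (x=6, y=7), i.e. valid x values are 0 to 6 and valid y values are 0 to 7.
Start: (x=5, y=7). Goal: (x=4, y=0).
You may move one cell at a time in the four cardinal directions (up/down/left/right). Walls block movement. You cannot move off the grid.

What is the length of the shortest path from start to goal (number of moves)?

Answer: Shortest path length: 8

Derivation:
BFS from (x=5, y=7) until reaching (x=4, y=0):
  Distance 0: (x=5, y=7)
  Distance 1: (x=5, y=6), (x=4, y=7), (x=6, y=7)
  Distance 2: (x=5, y=5), (x=4, y=6), (x=6, y=6)
  Distance 3: (x=5, y=4), (x=4, y=5), (x=6, y=5), (x=3, y=6)
  Distance 4: (x=5, y=3), (x=4, y=4), (x=6, y=4), (x=3, y=5), (x=2, y=6)
  Distance 5: (x=5, y=2), (x=4, y=3), (x=6, y=3), (x=3, y=4), (x=2, y=5), (x=1, y=6), (x=2, y=7)
  Distance 6: (x=5, y=1), (x=4, y=2), (x=6, y=2), (x=3, y=3), (x=2, y=4), (x=0, y=6), (x=1, y=7)
  Distance 7: (x=5, y=0), (x=4, y=1), (x=6, y=1), (x=3, y=2), (x=1, y=4), (x=0, y=5), (x=0, y=7)
  Distance 8: (x=4, y=0), (x=6, y=0), (x=2, y=2), (x=1, y=3), (x=0, y=4)  <- goal reached here
One shortest path (8 moves): (x=5, y=7) -> (x=4, y=7) -> (x=4, y=6) -> (x=4, y=5) -> (x=4, y=4) -> (x=4, y=3) -> (x=4, y=2) -> (x=4, y=1) -> (x=4, y=0)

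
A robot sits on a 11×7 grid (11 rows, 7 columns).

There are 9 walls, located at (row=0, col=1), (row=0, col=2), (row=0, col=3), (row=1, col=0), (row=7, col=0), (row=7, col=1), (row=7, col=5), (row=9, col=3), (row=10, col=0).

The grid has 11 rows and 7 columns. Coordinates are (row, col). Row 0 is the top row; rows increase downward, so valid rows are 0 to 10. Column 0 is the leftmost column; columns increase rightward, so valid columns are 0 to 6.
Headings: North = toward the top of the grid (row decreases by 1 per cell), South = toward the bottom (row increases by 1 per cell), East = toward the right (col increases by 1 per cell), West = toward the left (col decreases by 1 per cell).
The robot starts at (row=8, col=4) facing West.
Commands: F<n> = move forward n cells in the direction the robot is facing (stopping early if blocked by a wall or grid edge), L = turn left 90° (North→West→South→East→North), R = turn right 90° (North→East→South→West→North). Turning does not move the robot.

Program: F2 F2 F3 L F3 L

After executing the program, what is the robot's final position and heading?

Answer: Final position: (row=9, col=0), facing East

Derivation:
Start: (row=8, col=4), facing West
  F2: move forward 2, now at (row=8, col=2)
  F2: move forward 2, now at (row=8, col=0)
  F3: move forward 0/3 (blocked), now at (row=8, col=0)
  L: turn left, now facing South
  F3: move forward 1/3 (blocked), now at (row=9, col=0)
  L: turn left, now facing East
Final: (row=9, col=0), facing East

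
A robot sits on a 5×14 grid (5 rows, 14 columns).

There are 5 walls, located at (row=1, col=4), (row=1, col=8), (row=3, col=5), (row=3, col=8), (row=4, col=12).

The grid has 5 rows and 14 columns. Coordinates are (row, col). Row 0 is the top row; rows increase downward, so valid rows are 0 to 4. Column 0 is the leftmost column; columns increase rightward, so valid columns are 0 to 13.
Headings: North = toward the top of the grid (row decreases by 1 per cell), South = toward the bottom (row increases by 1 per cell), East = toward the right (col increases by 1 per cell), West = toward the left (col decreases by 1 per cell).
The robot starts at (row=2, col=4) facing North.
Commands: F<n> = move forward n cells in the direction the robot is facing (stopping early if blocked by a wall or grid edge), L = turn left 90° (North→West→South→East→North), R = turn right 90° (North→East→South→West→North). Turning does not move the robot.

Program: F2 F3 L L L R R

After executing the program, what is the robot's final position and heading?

Start: (row=2, col=4), facing North
  F2: move forward 0/2 (blocked), now at (row=2, col=4)
  F3: move forward 0/3 (blocked), now at (row=2, col=4)
  L: turn left, now facing West
  L: turn left, now facing South
  L: turn left, now facing East
  R: turn right, now facing South
  R: turn right, now facing West
Final: (row=2, col=4), facing West

Answer: Final position: (row=2, col=4), facing West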